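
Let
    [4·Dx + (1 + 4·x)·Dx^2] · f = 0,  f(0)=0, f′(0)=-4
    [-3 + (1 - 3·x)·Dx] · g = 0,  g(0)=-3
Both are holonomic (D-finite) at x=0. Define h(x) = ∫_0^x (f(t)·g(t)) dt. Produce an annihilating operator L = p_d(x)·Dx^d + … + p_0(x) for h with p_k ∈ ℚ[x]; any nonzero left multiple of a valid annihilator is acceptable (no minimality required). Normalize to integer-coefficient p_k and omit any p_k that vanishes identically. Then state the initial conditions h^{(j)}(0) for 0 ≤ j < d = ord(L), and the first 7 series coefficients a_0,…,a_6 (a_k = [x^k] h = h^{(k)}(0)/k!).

L = 12·Dx + (2 + 36·x)·Dx^2 + (-1 - x + 12·x^2)·Dx^3  (order 3).
h: a_k = 0, 0, 6, 4, 25, 108/5, 782/5, …
ICs: h(0) = 0, h′(0) = 0, h′′(0) = 12.

f: a_k = 0, -4, 8, -64/3, 64, -1024/5, 2048/3, …
g: a_k = -3, -9, -27, -81, -243, -729, -2187, …
f·g: L₀ = L_f ⊗_s L_g, ord ≤ 2·1.
Integrate: L := L₀·Dx.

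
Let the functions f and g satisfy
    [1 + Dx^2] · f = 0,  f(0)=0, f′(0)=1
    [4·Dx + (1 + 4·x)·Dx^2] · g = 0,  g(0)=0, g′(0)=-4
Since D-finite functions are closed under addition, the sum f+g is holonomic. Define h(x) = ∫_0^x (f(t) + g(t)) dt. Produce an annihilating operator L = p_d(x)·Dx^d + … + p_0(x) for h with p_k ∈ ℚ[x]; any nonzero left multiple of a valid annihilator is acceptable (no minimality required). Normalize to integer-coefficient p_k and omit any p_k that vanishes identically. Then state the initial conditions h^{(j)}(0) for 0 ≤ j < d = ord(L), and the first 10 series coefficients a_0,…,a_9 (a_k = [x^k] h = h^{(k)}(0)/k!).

L = (388 + 32·x + 64·x^2)·Dx^2 + (33 + 140·x + 48·x^2 + 64·x^3)·Dx^3 + (388 + 32·x + 64·x^2)·Dx^4 + (33 + 140·x + 48·x^2 + 64·x^3)·Dx^5  (order 5).
h: a_k = 0, 0, -3/2, 8/3, -43/8, 64/5, -4915/144, 2048/21, -11796481/40320, 8192/9, …
ICs: h(0) = 0, h′(0) = 0, h′′(0) = -3, h′′′(0) = 16, h′′′′(0) = -129.

f: a_k = 0, 1, 0, -1/6, 0, 1/120, 0, -1/5040, 0, 1/362880, …
g: a_k = 0, -4, 8, -64/3, 64, -1024/5, 2048/3, -16384/7, 8192, -262144/9, …
f+g: L₀ = lclm(L_f,L_g), ord ≤ 2+2.
h=∫₀ˣh₀: take L = L₀·Dx.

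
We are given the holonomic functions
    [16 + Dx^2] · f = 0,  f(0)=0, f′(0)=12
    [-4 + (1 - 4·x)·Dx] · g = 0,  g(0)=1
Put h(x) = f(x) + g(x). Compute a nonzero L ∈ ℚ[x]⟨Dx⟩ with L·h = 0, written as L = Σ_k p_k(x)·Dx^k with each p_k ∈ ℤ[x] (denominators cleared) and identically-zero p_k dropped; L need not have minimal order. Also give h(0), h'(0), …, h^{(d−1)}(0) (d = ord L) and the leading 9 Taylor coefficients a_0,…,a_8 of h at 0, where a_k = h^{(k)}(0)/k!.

f: a_k = 0, 12, 0, -32, 0, 128/5, 0, -1024/105, 0, …
g: a_k = 1, 4, 16, 64, 256, 1024, 4096, 16384, 65536, …
h₀=f+g: left-lcm gives L₀, ord ≤ 3.
L = (-448 + 512·x - 1024·x^2) + (48 - 320·x + 768·x^2 - 1024·x^3)·Dx + (-28 + 32·x - 64·x^2)·Dx^2 + (3 - 20·x + 48·x^2 - 64·x^3)·Dx^3  (order 3).
h: a_k = 1, 16, 16, 32, 256, 5248/5, 4096, 1719296/105, 65536, …
ICs: h(0) = 1, h′(0) = 16, h′′(0) = 32.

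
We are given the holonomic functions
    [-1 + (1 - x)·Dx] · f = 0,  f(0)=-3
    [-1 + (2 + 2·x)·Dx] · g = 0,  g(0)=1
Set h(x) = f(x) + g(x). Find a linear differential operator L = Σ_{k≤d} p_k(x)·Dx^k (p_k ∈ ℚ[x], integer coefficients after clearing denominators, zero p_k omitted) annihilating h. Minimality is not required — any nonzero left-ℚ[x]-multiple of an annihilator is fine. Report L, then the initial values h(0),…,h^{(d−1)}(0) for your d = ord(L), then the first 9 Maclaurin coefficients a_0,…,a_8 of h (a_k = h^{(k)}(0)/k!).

f: a_k = -3, -3, -3, -3, -3, -3, -3, -3, -3, …
g: a_k = 1, 1/2, -1/8, 1/16, -5/128, 7/256, -21/1024, 33/2048, -429/32768, …
h₀=f+g: left-lcm gives L₀, ord ≤ 2.
L = (-5 - 3·x) + (9 + 14·x + 9·x^2)·Dx + (-2 - 6·x + 2·x^2 + 6·x^3)·Dx^2  (order 2).
h: a_k = -2, -5/2, -25/8, -47/16, -389/128, -761/256, -3093/1024, -6111/2048, -98733/32768, …
ICs: h(0) = -2, h′(0) = -5/2.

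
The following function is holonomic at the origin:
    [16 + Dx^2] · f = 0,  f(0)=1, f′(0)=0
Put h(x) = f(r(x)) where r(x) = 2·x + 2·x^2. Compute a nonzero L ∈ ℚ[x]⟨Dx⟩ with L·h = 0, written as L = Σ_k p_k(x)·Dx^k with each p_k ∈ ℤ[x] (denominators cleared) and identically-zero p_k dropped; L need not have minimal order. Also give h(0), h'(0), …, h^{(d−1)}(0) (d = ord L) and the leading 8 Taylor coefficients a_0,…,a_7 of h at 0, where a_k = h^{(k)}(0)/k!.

L = (64 + 384·x + 768·x^2 + 512·x^3) - 2·Dx + (1 + 2·x)·Dx^2  (order 2).
h: a_k = 1, 0, -32, -64, 416/3, 2048/3, 29696/45, -22528/15, …
ICs: h(0) = 1, h′(0) = 0.

f: a_k = 1, 0, -8, 0, 32/3, 0, -256/45, 0, …
L₀ from L_f via x↦r, Dx↦r'^{-1}Dx.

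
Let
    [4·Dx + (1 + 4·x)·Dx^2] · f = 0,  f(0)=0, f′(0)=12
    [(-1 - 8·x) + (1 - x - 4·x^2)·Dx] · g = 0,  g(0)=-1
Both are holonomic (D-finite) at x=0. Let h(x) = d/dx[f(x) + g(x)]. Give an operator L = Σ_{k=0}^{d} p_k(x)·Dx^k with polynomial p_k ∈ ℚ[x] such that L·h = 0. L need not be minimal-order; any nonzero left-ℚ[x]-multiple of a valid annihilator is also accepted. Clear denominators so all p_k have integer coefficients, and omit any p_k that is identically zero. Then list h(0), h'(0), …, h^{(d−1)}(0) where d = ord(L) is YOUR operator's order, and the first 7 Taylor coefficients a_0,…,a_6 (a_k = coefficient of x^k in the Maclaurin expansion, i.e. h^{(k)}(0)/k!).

L = (-268 - 1616·x - 5504·x^2 - 4608·x^3 - 6144·x^4) + (-11 - 360·x - 3008·x^2 - 7680·x^3 - 9472·x^4 - 10240·x^5)·Dx + (7 + 67·x + 154·x^2 - 136·x^3 - 928·x^4 - 2176·x^5 - 2048·x^6)·Dx^2  (order 2).
h: a_k = 11, -58, 165, -884, 2747, -13374, 46065, …
ICs: h(0) = 11, h′(0) = -58.

f: a_k = 0, 12, -24, 64, -192, 3072/5, -2048, …
g: a_k = -1, -1, -5, -9, -29, -65, -181, …
Weyl lclm of L_f,L_g ⇒ L₀ (ord ≤ 3).
h=h₀': d/dx-closure on L₀ ⇒ L.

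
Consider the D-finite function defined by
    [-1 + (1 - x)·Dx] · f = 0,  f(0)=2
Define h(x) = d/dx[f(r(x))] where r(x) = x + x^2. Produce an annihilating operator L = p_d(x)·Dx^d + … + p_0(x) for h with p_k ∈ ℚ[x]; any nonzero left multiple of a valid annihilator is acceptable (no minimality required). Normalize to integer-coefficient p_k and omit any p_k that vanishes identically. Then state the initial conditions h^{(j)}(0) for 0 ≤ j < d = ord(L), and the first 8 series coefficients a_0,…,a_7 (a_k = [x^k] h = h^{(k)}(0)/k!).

L = (4 + 6·x + 6·x^2) + (-1 - x + 3·x^2 + 2·x^3)·Dx  (order 1).
h: a_k = 2, 8, 18, 40, 80, 156, 294, 544, …
ICs: h(0) = 2.

f: a_k = 2, 2, 2, 2, 2, 2, 2, 2, …
f∘r: x↦r, Dx↦Dx/r' in L_f ⇒ L₀.
Differentiate: ansatz ord ≤ ord L₀ ⇒ L.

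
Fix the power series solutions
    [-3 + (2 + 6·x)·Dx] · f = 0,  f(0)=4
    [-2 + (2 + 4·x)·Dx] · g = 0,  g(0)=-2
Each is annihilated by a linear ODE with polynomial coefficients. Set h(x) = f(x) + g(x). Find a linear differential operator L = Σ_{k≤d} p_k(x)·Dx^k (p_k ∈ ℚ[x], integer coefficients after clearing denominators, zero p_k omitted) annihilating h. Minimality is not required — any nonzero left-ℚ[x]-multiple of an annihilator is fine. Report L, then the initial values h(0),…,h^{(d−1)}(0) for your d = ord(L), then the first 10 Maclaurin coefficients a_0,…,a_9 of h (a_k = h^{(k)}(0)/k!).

L = -3 + (5 + 12·x)·Dx + (2 + 10·x + 12·x^2)·Dx^2  (order 2).
h: a_k = 2, 4, -7/2, 23/4, -365/32, 1589/64, -14637/256, 70059/512, -2759757/8192, 13890305/16384, …
ICs: h(0) = 2, h′(0) = 4.

f: a_k = 4, 6, -9/2, 27/4, -405/32, 1701/64, -15309/256, 72171/512, -2814669/8192, 14073345/16384, …
g: a_k = -2, -2, 1, -1, 5/4, -7/4, 21/8, -33/8, 429/64, -715/64, …
f+g: L₀ = lclm(L_f,L_g), ord ≤ 1+1.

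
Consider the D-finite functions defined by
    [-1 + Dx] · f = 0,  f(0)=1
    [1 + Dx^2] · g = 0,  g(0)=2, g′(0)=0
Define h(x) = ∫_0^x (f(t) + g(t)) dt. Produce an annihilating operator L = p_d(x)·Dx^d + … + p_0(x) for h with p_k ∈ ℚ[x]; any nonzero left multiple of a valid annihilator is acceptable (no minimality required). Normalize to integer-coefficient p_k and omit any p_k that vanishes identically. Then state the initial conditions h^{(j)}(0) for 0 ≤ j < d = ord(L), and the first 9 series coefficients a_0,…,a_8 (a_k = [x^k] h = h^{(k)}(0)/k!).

L = -Dx + Dx^2 - Dx^3 + Dx^4  (order 4).
h: a_k = 0, 3, 1/2, -1/6, 1/24, 1/40, 1/720, -1/5040, 1/40320, …
ICs: h(0) = 0, h′(0) = 3, h′′(0) = 1, h′′′(0) = -1.

f: a_k = 1, 1, 1/2, 1/6, 1/24, 1/120, 1/720, 1/5040, 1/40320, …
g: a_k = 2, 0, -1, 0, 1/12, 0, -1/360, 0, 1/20160, …
Weyl lclm of L_f,L_g ⇒ L₀ (ord ≤ 3).
Integrate: L := L₀·Dx.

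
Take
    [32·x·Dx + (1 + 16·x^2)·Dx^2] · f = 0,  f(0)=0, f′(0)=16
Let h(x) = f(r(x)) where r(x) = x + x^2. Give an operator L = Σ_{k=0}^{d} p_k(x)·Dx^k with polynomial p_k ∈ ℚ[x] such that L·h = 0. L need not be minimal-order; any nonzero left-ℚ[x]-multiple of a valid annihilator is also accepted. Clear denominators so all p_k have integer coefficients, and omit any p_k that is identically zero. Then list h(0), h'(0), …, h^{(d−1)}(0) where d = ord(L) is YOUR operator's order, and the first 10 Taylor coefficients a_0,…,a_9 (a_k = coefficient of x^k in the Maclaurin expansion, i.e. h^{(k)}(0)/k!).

f: a_k = 0, 16, 0, -256/3, 0, 4096/5, 0, -65536/7, 0, 1048576/9, …
f∘r: x↦r, Dx↦Dx/r' in L_f ⇒ L₀.
L = (-2 + 32·x + 128·x^2 + 192·x^3 + 96·x^4)·Dx + (1 + 2·x + 16·x^2 + 64·x^3 + 80·x^4 + 32·x^5)·Dx^2  (order 2).
h: a_k = 0, 16, 16, -256/3, -256, 2816/5, 12032/3, -8192/7, -57344, -684032/9, …
ICs: h(0) = 0, h′(0) = 16.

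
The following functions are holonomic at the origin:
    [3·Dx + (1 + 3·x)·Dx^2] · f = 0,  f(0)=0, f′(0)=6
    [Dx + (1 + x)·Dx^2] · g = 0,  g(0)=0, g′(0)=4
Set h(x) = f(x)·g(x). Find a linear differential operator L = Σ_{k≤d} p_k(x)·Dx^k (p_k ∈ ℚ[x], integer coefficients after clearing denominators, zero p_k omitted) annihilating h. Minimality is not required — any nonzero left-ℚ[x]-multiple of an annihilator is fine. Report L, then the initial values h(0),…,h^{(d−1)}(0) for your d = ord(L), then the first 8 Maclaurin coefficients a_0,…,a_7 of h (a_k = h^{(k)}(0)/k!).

f: a_k = 0, 6, -9, 18, -81/2, 486/5, -243, 4374/7, …
g: a_k = 0, 4, -2, 4/3, -1, 4/5, -2/3, 4/7, …
f·g: L₀ = L_f ⊗_s L_g, ord ≤ 2·2.
L = (30 + 72·x + 54·x^2)·Dx + (76 + 354·x + 540·x^2 + 270·x^3)·Dx^2 + (29 + 200·x + 486·x^2 + 504·x^3 + 189·x^4)·Dx^3 + (2 + 19·x + 68·x^2 + 114·x^3 + 90·x^4 + 27·x^5)·Dx^4  (order 4).
h: a_k = 0, 0, 24, -48, 98, -216, 2538/5, -6248/5, …
ICs: h(0) = 0, h′(0) = 0, h′′(0) = 48, h′′′(0) = -288.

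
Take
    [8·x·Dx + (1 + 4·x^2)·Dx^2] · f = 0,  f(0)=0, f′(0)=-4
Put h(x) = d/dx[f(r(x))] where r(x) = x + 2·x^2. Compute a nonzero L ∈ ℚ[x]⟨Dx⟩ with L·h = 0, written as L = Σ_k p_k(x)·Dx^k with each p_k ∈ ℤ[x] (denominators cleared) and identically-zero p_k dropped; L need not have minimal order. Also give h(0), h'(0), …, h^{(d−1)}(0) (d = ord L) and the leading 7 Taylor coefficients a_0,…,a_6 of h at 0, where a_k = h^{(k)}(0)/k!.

f: a_k = 0, -4, 0, 16/3, 0, -64/5, 0, …
L₀ from L_f via x↦r, Dx↦r'^{-1}Dx.
Derive L from L₀ (diff closure).
L = (-4 + 8·x + 64·x^2 + 192·x^3 + 192·x^4) + (1 + 4·x + 4·x^2 + 32·x^3 + 80·x^4 + 64·x^5)·Dx  (order 1).
h: a_k = -4, -16, 16, 128, 256, -512, -3328, …
ICs: h(0) = -4.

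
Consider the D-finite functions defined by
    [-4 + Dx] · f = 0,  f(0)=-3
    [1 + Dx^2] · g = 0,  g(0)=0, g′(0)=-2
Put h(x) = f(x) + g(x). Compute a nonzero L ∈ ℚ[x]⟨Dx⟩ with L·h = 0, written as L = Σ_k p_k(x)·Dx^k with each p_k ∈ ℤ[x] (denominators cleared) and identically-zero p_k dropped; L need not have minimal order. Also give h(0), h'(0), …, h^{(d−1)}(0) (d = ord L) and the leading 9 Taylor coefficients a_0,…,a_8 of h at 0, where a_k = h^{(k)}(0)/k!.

L = -4 + Dx - 4·Dx^2 + Dx^3  (order 3).
h: a_k = -3, -14, -24, -95/3, -32, -1537/60, -256/15, -4915/504, -512/105, …
ICs: h(0) = -3, h′(0) = -14, h′′(0) = -48.

f: a_k = -3, -12, -24, -32, -32, -128/5, -256/15, -1024/105, -512/105, …
g: a_k = 0, -2, 0, 1/3, 0, -1/60, 0, 1/2520, 0, …
Sum ⇒ L₀ = lclm(L_f,L_g) in ℚ(x)⟨Dx⟩.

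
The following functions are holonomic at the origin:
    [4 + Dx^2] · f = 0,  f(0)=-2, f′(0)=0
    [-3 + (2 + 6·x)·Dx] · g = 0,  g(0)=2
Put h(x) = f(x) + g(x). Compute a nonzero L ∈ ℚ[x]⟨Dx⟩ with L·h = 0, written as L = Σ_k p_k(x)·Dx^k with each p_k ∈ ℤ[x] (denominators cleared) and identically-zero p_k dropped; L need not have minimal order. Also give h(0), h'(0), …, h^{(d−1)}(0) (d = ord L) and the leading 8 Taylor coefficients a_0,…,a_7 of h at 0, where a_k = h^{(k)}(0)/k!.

L = (-516 - 1152·x - 1728·x^2) + (56 + 936·x + 3456·x^2 + 3456·x^3)·Dx + (-129 - 288·x - 432·x^2)·Dx^2 + (14 + 234·x + 864·x^2 + 864·x^3)·Dx^3  (order 3).
h: a_k = 0, 3, 7/4, 27/8, -1471/192, 1701/128, -684809/23040, 72171/1024, …
ICs: h(0) = 0, h′(0) = 3, h′′(0) = 7/2.

f: a_k = -2, 0, 4, 0, -4/3, 0, 8/45, 0, …
g: a_k = 2, 3, -9/4, 27/8, -405/64, 1701/128, -15309/512, 72171/1024, …
Sum ⇒ L₀ = lclm(L_f,L_g) in ℚ(x)⟨Dx⟩.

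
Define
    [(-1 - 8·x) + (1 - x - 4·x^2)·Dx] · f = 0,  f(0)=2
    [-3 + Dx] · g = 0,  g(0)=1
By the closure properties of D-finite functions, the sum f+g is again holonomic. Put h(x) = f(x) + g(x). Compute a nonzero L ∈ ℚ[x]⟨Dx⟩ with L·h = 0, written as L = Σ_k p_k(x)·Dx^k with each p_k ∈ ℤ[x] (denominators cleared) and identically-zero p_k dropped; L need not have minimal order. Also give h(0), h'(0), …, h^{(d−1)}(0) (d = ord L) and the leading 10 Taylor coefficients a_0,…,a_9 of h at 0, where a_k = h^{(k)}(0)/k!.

L = (-21 - 9·x - 396·x^2 - 288·x^3) + (1 + 42·x + 159·x^2 - 72·x^3 - 144·x^4)·Dx + (2 - 13·x - 9·x^2 + 56·x^3 + 48·x^4)·Dx^2  (order 2).
h: a_k = 3, 5, 29/2, 45/2, 491/8, 5281/40, 29041/80, 494163/560, 10439129/4480, 26244083/4480, …
ICs: h(0) = 3, h′(0) = 5.

f: a_k = 2, 2, 10, 18, 58, 130, 362, 882, 2330, 5858, …
g: a_k = 1, 3, 9/2, 9/2, 27/8, 81/40, 81/80, 243/560, 729/4480, 243/4480, …
f+g: L₀ = lclm(L_f,L_g), ord ≤ 1+1.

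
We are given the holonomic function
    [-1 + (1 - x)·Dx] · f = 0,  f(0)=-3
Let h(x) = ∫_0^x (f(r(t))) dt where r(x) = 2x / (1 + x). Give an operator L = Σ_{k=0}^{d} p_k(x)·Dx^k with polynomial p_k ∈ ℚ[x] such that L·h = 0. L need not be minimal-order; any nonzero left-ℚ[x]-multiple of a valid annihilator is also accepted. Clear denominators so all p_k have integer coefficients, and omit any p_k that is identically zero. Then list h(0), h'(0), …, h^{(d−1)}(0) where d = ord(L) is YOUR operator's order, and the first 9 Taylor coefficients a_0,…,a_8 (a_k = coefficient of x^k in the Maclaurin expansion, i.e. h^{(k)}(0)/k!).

f: a_k = -3, -3, -3, -3, -3, -3, -3, -3, -3, …
f∘r: x↦r, Dx↦Dx/r' in L_f ⇒ L₀.
Integrate: L := L₀·Dx.
L = 2·Dx + (-1 + x^2)·Dx^2  (order 2).
h: a_k = 0, -3, -3, -2, -3/2, -6/5, -1, -6/7, -3/4, …
ICs: h(0) = 0, h′(0) = -3.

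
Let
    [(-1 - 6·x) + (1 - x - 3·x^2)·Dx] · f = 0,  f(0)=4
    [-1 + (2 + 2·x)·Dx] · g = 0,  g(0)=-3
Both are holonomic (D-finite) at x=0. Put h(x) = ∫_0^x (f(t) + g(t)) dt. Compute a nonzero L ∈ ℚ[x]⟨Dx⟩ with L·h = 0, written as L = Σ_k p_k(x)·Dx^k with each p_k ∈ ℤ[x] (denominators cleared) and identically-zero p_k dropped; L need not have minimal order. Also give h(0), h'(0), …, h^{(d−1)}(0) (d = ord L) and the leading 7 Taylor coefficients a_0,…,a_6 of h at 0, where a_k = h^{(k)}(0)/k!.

L = (-17 - 57·x - 135·x^2 - 90·x^3)·Dx + (33 + 134·x + 387·x^2 + 510·x^3 + 225·x^4)·Dx^2 + (-2 - 30·x - 22·x^2 + 126·x^3 + 210·x^4 + 90·x^5)·Dx^3  (order 3).
h: a_k = 0, 1, 5/4, 131/24, 445/64, 9743/640, 40939/1536, …
ICs: h(0) = 0, h′(0) = 1, h′′(0) = 5/2.

f: a_k = 4, 4, 16, 28, 76, 160, 388, …
g: a_k = -3, -3/2, 3/8, -3/16, 15/128, -21/256, 63/1024, …
h₀=f+g: left-lcm gives L₀, ord ≤ 2.
h=∫h₀ ⇒ L = L₀·Dx.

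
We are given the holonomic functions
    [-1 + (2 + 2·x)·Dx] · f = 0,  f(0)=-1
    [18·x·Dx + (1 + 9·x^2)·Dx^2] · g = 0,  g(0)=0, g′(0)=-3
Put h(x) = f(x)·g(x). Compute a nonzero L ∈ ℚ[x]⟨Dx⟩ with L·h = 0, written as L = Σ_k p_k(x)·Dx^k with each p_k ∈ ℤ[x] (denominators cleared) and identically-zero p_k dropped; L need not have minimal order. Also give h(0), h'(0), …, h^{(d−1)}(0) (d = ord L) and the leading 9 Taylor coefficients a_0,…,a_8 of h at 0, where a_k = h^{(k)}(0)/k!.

L = (3 - 36·x - 9·x^2) + (-4 + 68·x + 108·x^2 + 36·x^3)·Dx + (4 + 8·x + 40·x^2 + 72·x^3 + 36·x^4)·Dx^2  (order 2).
h: a_k = 0, 3, 3/2, -75/8, -69/16, 31749/640, 30489/1280, -11404773/35840, -10993887/71680, …
ICs: h(0) = 0, h′(0) = 3.

f: a_k = -1, -1/2, 1/8, -1/16, 5/128, -7/256, 21/1024, -33/2048, 429/32768, …
g: a_k = 0, -3, 0, 9, 0, -243/5, 0, 2187/7, 0, …
h₀=f·g: eliminate ⇒ L₀, order ≤ 1·2.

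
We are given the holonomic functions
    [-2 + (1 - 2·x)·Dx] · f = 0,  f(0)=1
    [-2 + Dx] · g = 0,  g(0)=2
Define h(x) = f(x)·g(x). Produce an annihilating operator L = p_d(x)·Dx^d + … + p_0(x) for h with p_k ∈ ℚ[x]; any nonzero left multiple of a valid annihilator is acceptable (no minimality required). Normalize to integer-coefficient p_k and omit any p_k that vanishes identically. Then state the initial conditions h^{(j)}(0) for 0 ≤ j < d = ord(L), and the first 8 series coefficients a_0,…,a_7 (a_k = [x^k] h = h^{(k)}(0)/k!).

L = (4 - 4·x) + (-1 + 2·x)·Dx  (order 1).
h: a_k = 2, 8, 20, 128/3, 260/3, 2608/15, 15656/45, 43840/63, …
ICs: h(0) = 2.

f: a_k = 1, 2, 4, 8, 16, 32, 64, 128, …
g: a_k = 2, 4, 4, 8/3, 4/3, 8/15, 8/45, 16/315, …
f·g: L₀ = L_f ⊗_s L_g, ord ≤ 1·1.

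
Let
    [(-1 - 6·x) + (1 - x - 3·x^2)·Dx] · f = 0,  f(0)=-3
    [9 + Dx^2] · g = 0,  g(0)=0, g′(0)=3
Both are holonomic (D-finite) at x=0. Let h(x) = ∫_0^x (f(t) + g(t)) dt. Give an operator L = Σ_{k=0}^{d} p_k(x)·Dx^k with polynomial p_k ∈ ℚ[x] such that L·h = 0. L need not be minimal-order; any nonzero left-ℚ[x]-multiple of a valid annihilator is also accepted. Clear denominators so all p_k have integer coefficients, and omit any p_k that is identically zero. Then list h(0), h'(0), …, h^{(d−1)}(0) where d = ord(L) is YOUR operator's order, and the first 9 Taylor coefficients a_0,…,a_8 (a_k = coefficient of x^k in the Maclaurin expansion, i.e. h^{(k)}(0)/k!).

f: a_k = -3, -3, -12, -21, -57, -120, -291, -651, -1524, …
g: a_k = 0, 3, 0, -9/2, 0, 81/40, 0, -243/560, 0, …
L₀ := lclm(L_f,L_g); ord L₀ ≤ 1+2.
h=∫₀ˣh₀: take L = L₀·Dx.
L = (459 + 2916·x + 1539·x^2 + 3888·x^3 + 3645·x^4 + 4374·x^5)·Dx + (-153 + 153·x + 378·x^2 - 405·x^3 + 2187·x^5 + 2187·x^6)·Dx^2 + (51 + 324·x + 171·x^2 + 432·x^3 + 405·x^4 + 486·x^5)·Dx^3 + (-17 + 17·x + 42·x^2 - 45·x^3 + 243·x^5 + 243·x^6)·Dx^4  (order 4).
h: a_k = 0, -3, 0, -4, -51/8, -57/5, -1573/80, -291/7, -364803/4480, …
ICs: h(0) = 0, h′(0) = -3, h′′(0) = 0, h′′′(0) = -24.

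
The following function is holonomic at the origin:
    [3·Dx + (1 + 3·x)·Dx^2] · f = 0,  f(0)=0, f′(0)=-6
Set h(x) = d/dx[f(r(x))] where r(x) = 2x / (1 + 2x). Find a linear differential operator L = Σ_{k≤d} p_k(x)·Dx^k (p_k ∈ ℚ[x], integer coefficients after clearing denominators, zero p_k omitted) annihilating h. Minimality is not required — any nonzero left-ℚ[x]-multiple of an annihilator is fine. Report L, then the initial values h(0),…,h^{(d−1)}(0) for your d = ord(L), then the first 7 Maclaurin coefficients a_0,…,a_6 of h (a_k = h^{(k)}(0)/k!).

L = (10 + 32·x) + (1 + 10·x + 16·x^2)·Dx  (order 1).
h: a_k = -12, 120, -1008, 8160, -65472, 524160, -4194048, …
ICs: h(0) = -12.

f: a_k = 0, -6, 9, -18, 81/2, -486/5, 243, …
f∘r: x↦r, Dx↦Dx/r' in L_f ⇒ L₀.
Differentiate: ansatz ord ≤ ord L₀ ⇒ L.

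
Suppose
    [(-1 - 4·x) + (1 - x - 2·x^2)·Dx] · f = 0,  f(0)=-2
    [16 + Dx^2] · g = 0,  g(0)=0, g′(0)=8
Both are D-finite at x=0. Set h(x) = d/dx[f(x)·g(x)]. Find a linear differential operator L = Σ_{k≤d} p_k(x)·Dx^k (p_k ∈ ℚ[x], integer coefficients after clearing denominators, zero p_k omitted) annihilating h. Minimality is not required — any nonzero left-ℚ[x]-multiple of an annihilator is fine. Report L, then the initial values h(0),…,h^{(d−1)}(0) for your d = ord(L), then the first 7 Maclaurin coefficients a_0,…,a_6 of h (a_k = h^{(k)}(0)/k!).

L = (4 - 128·x - 192·x^2 + 256·x^3 + 256·x^4) + (-5 - 12·x + 48·x^2 + 64·x^3)·Dx + (3 - 7·x - 10·x^2 + 16·x^3 + 16·x^4)·Dx^2  (order 2).
h: a_k = -16, -32, -16, -448/3, -1232/3, -4704/5, -19408/9, …
ICs: h(0) = -16, h′(0) = -32.

f: a_k = -2, -2, -6, -10, -22, -42, -86, …
g: a_k = 0, 8, 0, -64/3, 0, 256/15, 0, …
L₀ := L_f ⊗_s L_g (sym. prod.), ord ≤ 2.
h=h₀': d/dx-closure on L₀ ⇒ L.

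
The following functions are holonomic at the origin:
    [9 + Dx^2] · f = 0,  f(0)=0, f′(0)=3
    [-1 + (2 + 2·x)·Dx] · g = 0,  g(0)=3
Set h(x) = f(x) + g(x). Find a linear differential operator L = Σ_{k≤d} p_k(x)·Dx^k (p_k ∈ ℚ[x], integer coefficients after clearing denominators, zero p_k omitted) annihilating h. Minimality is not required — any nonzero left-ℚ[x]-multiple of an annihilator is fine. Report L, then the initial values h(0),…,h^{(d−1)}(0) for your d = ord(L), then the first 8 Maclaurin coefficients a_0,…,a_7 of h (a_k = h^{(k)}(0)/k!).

f: a_k = 0, 3, 0, -9/2, 0, 81/40, 0, -243/560, …
g: a_k = 3, 3/2, -3/8, 3/16, -15/128, 21/256, -63/1024, 99/2048, …
f+g: L₀ = lclm(L_f,L_g), ord ≤ 2+1.
L = (-351 - 648·x - 324·x^2) + (630 + 1926·x + 1944·x^2 + 648·x^3)·Dx + (-39 - 72·x - 36·x^2)·Dx^2 + (70 + 214·x + 216·x^2 + 72·x^3)·Dx^3  (order 3).
h: a_k = 3, 9/2, -3/8, -69/16, -15/128, 2697/1280, -63/1024, -27639/71680, …
ICs: h(0) = 3, h′(0) = 9/2, h′′(0) = -3/4.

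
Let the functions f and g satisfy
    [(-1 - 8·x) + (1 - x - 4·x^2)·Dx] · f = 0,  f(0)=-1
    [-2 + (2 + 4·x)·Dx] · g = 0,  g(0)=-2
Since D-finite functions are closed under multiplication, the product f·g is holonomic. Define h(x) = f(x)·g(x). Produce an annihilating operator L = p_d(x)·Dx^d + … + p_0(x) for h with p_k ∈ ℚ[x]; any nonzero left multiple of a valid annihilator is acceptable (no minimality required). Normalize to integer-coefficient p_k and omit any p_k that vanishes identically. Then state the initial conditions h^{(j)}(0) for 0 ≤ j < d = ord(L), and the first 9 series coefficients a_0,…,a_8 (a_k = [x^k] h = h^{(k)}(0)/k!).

f: a_k = -1, -1, -5, -9, -29, -65, -181, -441, -1165, …
g: a_k = -2, -2, 1, -1, 5/4, -7/4, 21/8, -33/8, 429/64, …
Sym-product of L_f,L_g gives L₀ (≤ ord 1).
L = (2 + 9·x + 12·x^2) + (-1 - x + 6·x^2 + 8·x^3)·Dx  (order 1).
h: a_k = 2, 4, 11, 28, 283/4, 369/2, 3719/8, 1207, 195827/64, …
ICs: h(0) = 2.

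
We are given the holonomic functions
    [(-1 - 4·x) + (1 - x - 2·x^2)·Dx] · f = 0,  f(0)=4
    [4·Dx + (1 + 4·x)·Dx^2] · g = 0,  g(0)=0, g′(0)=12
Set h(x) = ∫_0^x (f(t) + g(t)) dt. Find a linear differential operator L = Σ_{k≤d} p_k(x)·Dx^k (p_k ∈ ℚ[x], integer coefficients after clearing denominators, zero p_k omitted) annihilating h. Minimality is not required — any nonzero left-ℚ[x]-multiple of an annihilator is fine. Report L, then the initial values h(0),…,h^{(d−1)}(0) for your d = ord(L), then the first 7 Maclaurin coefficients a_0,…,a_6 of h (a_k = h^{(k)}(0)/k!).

L = (156 + 624·x + 1440·x^2 + 768·x^3 + 768·x^4)·Dx^2 + (-1 + 160·x + 1064·x^2 + 1952·x^3 + 1600·x^4 + 1280·x^5)·Dx^3 + (-5 - 39·x - 66·x^2 + 80·x^3 + 240·x^4 + 384·x^5 + 256·x^6)·Dx^4  (order 4).
h: a_k = 0, 4, 8, -4, 21, -148/5, 582/5, …
ICs: h(0) = 0, h′(0) = 4, h′′(0) = 16, h′′′(0) = -24.

f: a_k = 4, 4, 12, 20, 44, 84, 172, …
g: a_k = 0, 12, -24, 64, -192, 3072/5, -2048, …
f+g: L₀ = lclm(L_f,L_g), ord ≤ 1+2.
∫: right-multiply L₀ by Dx.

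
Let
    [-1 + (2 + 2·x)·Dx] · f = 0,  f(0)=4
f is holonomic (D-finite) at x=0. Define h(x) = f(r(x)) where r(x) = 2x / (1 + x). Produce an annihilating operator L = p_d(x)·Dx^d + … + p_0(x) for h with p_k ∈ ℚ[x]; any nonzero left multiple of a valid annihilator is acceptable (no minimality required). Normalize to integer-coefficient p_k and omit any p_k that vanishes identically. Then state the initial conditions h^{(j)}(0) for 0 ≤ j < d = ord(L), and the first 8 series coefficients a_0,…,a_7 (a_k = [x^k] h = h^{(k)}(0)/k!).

L = -1 + (1 + 4·x + 3·x^2)·Dx  (order 1).
h: a_k = 4, 4, -6, 10, -37/2, 75/2, -327/4, 753/4, …
ICs: h(0) = 4.

f: a_k = 4, 2, -1/2, 1/4, -5/32, 7/64, -21/256, 33/512, …
h₀=f(r): pull back L_f along r ⇒ L₀.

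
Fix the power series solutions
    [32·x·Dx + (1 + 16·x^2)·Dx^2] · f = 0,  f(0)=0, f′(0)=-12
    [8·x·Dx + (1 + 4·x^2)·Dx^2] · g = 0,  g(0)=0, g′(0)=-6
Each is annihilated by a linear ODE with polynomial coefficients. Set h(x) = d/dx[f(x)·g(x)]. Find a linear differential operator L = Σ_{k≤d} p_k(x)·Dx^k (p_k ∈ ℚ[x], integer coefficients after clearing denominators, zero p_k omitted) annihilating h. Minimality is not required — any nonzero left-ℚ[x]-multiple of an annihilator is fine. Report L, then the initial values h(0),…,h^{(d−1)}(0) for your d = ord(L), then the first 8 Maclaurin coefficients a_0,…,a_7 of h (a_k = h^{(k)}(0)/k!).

f: a_k = 0, -12, 0, 64, 0, -3072/5, 0, 49152/7, …
g: a_k = 0, -6, 0, 8, 0, -96/5, 0, 384/7, …
h₀=f·g: eliminate ⇒ L₀, order ≤ 2·2.
h₀' ⇒ L via d/dx closure of L₀.
L = (-1536·x - 51200·x^3 - 262144·x^5 + 655360·x^7 + 6291456·x^9) + (-80 - 6592·x^2 - 92160·x^4 - 229376·x^6 + 2293760·x^8 + 9437184·x^10)·Dx + (-160·x - 4480·x^3 - 30720·x^5 + 69632·x^7 + 1310720·x^9 + 3145728·x^11)·Dx^2 + (-1 - 40·x^2 - 464·x^4 + 29696·x^8 + 163840·x^10 + 262144·x^12)·Dx^3  (order 3).
h: a_k = 0, 144, 0, -1920, 0, 132864/5, 0, -2740224/7, …
ICs: h(0) = 0, h′(0) = 144, h′′(0) = 0.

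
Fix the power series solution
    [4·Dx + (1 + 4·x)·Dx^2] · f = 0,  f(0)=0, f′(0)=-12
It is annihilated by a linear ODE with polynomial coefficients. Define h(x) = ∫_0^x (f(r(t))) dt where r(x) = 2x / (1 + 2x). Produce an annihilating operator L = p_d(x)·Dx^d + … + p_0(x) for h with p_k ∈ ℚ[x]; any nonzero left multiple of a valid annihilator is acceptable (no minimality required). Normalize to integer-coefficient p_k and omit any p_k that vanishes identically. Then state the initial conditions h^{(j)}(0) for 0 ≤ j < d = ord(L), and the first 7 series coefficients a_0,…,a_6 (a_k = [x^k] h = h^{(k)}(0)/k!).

L = (12 + 40·x)·Dx^2 + (1 + 12·x + 20·x^2)·Dx^3  (order 3).
h: a_k = 0, 0, -12, 48, -248, 7488/5, -49984/5, …
ICs: h(0) = 0, h′(0) = 0, h′′(0) = -24.

f: a_k = 0, -12, 24, -64, 192, -3072/5, 2048, …
f∘r: x↦r, Dx↦Dx/r' in L_f ⇒ L₀.
h=∫h₀ ⇒ L = L₀·Dx.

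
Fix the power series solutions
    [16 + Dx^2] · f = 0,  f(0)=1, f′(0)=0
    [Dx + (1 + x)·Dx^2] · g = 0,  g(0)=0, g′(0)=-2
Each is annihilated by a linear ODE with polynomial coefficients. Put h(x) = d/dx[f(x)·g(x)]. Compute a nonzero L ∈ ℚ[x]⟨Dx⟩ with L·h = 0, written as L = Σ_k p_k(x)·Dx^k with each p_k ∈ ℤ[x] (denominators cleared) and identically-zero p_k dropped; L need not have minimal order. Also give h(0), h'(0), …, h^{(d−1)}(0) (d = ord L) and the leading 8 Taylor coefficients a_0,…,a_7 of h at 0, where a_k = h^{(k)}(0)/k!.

f: a_k = 1, 0, -8, 0, 32/3, 0, -256/45, 0, …
g: a_k = 0, -2, 1, -2/3, 1/2, -2/5, 1/3, -2/7, …
Product ⇒ symmetric product L₀, ord ≤ 4.
h=h₀': d/dx-closure on L₀ ⇒ L.
L = (96160 + 647168·x + 1757184·x^2 + 2482176·x^3 + 1931264·x^4 + 786432·x^5 + 131072·x^6) + (13728 + 74144·x + 156160·x^2 + 161280·x^3 + 81920·x^4 + 16384·x^5)·Dx + (13546 + 87008·x + 228848·x^2 + 316416·x^3 + 242944·x^4 + 98304·x^5 + 16384·x^6)·Dx^2 + (858 + 4634·x + 9760·x^2 + 10080·x^3 + 5120·x^4 + 1024·x^5)·Dx^3 + (471 + 2910·x + 7439·x^2 + 10080·x^3 + 7640·x^4 + 3072·x^5 + 512·x^6)·Dx^4  (order 4).
h: a_k = -2, 2, 46, -30, -82, 42, 754/15, -998/45, …
ICs: h(0) = -2, h′(0) = 2, h′′(0) = 92, h′′′(0) = -180.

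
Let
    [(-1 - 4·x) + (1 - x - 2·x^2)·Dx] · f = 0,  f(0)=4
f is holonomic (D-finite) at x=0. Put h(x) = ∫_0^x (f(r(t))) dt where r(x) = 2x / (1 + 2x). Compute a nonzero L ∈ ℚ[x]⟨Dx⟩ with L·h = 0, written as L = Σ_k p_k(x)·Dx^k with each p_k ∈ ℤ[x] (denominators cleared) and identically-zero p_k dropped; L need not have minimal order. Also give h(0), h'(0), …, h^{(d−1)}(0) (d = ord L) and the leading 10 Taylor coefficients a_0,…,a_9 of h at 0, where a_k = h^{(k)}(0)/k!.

f: a_k = 4, 4, 12, 20, 44, 84, 172, 340, 684, 1364, …
h₀=f(r): pull back L_f along r ⇒ L₀.
h=∫h₀ ⇒ L = L₀·Dx.
L = (2 + 20·x)·Dx + (-1 - 4·x + 4·x^2 + 16·x^3)·Dx^2  (order 2).
h: a_k = 0, 4, 4, 32/3, 0, 256/5, -256/3, 3072/7, -1280, 45056/9, …
ICs: h(0) = 0, h′(0) = 4.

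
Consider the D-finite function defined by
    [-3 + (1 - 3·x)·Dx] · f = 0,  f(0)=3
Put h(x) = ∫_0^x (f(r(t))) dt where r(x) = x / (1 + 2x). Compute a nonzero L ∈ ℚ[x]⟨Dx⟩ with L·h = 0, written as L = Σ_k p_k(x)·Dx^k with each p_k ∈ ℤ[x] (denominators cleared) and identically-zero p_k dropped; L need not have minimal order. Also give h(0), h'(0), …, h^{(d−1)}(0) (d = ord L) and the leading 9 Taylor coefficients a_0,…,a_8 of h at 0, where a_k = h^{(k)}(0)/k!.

f: a_k = 3, 9, 27, 81, 243, 729, 2187, 6561, 19683, …
Substitute x→r, Dx→(1/r')Dx; clear ⇒ L₀.
Integrate: L := L₀·Dx.
L = 3·Dx + (-1 - x + 2·x^2)·Dx^2  (order 2).
h: a_k = 0, 3, 9/2, 3, 9/4, 9/5, 3/2, 9/7, 9/8, …
ICs: h(0) = 0, h′(0) = 3.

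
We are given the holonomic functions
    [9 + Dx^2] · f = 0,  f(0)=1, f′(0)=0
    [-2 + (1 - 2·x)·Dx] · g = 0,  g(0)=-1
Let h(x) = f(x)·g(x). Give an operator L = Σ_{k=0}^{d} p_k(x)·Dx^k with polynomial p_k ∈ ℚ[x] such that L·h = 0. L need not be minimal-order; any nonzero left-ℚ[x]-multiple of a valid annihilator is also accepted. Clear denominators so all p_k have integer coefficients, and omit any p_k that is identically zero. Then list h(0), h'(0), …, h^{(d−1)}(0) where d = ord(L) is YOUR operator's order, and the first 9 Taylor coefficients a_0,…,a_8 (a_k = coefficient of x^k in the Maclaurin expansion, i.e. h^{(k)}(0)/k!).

L = (-9 + 18·x) + 4·Dx + (-1 + 2·x)·Dx^2  (order 2).
h: a_k = -1, -2, 1/2, 1, -11/8, -11/4, -359/80, -359/40, -16229/896, …
ICs: h(0) = -1, h′(0) = -2.

f: a_k = 1, 0, -9/2, 0, 27/8, 0, -81/80, 0, 729/4480, …
g: a_k = -1, -2, -4, -8, -16, -32, -64, -128, -256, …
f·g: L₀ = L_f ⊗_s L_g, ord ≤ 2·1.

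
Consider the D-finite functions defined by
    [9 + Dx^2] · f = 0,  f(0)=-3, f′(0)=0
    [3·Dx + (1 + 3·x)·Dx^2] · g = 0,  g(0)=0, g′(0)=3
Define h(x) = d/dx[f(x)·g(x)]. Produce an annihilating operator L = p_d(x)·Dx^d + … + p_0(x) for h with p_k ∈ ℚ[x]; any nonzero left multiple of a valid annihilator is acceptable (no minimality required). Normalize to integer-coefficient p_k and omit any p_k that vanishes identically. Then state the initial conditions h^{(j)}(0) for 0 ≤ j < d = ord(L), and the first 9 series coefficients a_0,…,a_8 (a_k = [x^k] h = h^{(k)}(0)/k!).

L = (-675 - 3564·x - 10206·x^2 + 8748·x^3 + 94041·x^4 + 157464·x^5 + 78732·x^6) + (-216 - 864·x + 1620·x^2 + 14580·x^3 + 29160·x^4 + 17496·x^5)·Dx + (-84 - 396·x - 378·x^2 + 5832·x^3 + 23814·x^4 + 34992·x^5 + 17496·x^6)·Dx^2 + (-24 - 96·x + 180·x^2 + 1620·x^3 + 3240·x^4 + 1944·x^5)·Dx^3 + (-1 + 84·x^2 + 540·x^3 + 1485·x^4 + 1944·x^5 + 972·x^6)·Dx^4  (order 4).
h: a_k = -9, 27, 81/2, 0, -2187/8, 6561/8, -203391/80, 80919/10, -22655133/896, …
ICs: h(0) = -9, h′(0) = 27, h′′(0) = 81, h′′′(0) = 0.

f: a_k = -3, 0, 27/2, 0, -81/8, 0, 243/80, 0, -2187/4480, …
g: a_k = 0, 3, -9/2, 9, -81/4, 243/5, -243/2, 2187/7, -6561/8, …
f·g: L₀ = L_f ⊗_s L_g, ord ≤ 2·2.
h=h₀': d/dx-closure on L₀ ⇒ L.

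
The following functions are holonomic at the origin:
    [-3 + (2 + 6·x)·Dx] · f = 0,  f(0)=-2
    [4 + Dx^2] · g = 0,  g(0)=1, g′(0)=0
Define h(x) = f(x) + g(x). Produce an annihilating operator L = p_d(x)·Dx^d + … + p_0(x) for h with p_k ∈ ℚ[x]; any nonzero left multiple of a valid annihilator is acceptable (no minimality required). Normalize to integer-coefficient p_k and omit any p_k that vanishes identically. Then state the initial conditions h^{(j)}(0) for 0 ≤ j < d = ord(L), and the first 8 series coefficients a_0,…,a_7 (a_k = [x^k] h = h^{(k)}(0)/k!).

L = (-516 - 1152·x - 1728·x^2) + (56 + 936·x + 3456·x^2 + 3456·x^3)·Dx + (-129 - 288·x - 432·x^2)·Dx^2 + (14 + 234·x + 864·x^2 + 864·x^3)·Dx^3  (order 3).
h: a_k = -1, -3, 1/4, -27/8, 1343/192, -1701/128, 686857/23040, -72171/1024, …
ICs: h(0) = -1, h′(0) = -3, h′′(0) = 1/2.

f: a_k = -2, -3, 9/4, -27/8, 405/64, -1701/128, 15309/512, -72171/1024, …
g: a_k = 1, 0, -2, 0, 2/3, 0, -4/45, 0, …
h₀=f+g: left-lcm gives L₀, ord ≤ 3.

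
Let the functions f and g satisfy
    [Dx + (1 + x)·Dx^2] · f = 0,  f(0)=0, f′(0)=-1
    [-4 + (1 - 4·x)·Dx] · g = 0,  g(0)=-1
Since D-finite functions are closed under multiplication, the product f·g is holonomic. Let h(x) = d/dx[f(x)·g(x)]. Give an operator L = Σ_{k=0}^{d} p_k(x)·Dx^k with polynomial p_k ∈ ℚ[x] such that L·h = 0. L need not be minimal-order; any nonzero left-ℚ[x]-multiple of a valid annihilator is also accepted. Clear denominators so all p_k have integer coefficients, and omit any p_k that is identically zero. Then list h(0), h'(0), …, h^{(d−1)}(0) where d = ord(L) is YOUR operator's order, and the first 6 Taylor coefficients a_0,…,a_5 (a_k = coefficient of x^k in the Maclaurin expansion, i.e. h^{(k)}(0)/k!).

f: a_k = 0, -1, 1/2, -1/3, 1/4, -1/5, …
g: a_k = -1, -4, -16, -64, -256, -1024, …
Sym-product of L_f,L_g gives L₀ (≤ ord 2).
Derive L from L₀ (diff closure).
L = 16 + (10 + 20·x)·Dx + (-1 + 3·x + 4·x^2)·Dx^2  (order 2).
h: a_k = 1, 7, 43, 685/3, 3428/3, 27419/5, …
ICs: h(0) = 1, h′(0) = 7.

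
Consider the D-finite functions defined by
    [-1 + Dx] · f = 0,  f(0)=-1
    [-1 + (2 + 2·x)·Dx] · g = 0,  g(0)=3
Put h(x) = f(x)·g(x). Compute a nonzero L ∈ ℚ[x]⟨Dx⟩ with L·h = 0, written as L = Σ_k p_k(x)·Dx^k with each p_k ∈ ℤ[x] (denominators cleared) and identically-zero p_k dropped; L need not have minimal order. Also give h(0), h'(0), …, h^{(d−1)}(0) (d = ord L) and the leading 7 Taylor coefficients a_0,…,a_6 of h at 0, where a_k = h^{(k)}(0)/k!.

f: a_k = -1, -1, -1/2, -1/6, -1/24, -1/120, -1/720, …
g: a_k = 3, 3/2, -3/8, 3/16, -15/128, 21/256, -63/1024, …
Sym-product of L_f,L_g gives L₀ (≤ ord 1).
L = (-3 - 2·x) + (2 + 2·x)·Dx  (order 1).
h: a_k = -3, -9/2, -21/8, -17/16, -33/128, -107/1280, 89/15360, …
ICs: h(0) = -3.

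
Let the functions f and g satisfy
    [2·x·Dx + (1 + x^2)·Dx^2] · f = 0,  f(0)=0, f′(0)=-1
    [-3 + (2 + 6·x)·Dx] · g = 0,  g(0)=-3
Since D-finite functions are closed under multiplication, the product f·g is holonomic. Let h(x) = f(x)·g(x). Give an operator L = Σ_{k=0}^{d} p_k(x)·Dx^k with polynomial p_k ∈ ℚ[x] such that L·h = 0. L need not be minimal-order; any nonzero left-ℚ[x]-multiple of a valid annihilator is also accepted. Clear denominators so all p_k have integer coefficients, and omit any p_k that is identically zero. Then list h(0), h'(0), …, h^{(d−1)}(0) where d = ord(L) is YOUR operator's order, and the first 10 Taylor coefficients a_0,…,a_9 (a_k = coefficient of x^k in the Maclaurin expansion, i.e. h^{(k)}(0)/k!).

f: a_k = 0, -1, 0, 1/3, 0, -1/5, 0, 1/7, 0, -1/9, …
g: a_k = -3, -9/2, 27/8, -81/16, 1215/128, -5103/256, 45927/1024, -216513/2048, 8444007/32768, -42220035/65536, …
h₀=f·g: eliminate ⇒ L₀, order ≤ 2·1.
L = (27 - 12·x - 9·x^2) + (-12 - 28·x + 36·x^2 + 36·x^3)·Dx + (4 + 24·x + 40·x^2 + 24·x^3 + 36·x^4)·Dx^2  (order 2).
h: a_k = 0, 3, 9/2, -35/8, 57/16, -4971/640, 24507/1280, -1533597/35840, 7128171/71680, -167781715/688128, …
ICs: h(0) = 0, h′(0) = 3.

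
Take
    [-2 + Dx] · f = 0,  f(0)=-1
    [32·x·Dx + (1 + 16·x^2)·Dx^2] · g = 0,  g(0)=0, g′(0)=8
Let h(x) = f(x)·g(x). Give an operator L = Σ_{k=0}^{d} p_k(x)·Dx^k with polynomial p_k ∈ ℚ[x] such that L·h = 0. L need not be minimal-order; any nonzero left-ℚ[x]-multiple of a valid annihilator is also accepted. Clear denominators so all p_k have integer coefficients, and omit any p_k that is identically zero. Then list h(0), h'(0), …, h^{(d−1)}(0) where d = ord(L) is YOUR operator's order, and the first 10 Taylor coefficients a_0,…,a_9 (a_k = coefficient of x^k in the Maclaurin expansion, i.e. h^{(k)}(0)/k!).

f: a_k = -1, -2, -2, -4/3, -2/3, -4/15, -4/45, -8/315, -2/315, -4/2835, …
g: a_k = 0, 8, 0, -128/3, 0, 2048/5, 0, -32768/7, 0, 524288/9, …
Product ⇒ symmetric product L₀, ord ≤ 2.
L = (4 - 64·x + 64·x^2) + (-4 + 32·x - 64·x^2)·Dx + (1 + 16·x^2)·Dx^2  (order 2).
h: a_k = 0, -8, -16, 80/3, 224/3, -1648/5, -6880/9, 408416/105, 2780608/315, -46457392/945, …
ICs: h(0) = 0, h′(0) = -8.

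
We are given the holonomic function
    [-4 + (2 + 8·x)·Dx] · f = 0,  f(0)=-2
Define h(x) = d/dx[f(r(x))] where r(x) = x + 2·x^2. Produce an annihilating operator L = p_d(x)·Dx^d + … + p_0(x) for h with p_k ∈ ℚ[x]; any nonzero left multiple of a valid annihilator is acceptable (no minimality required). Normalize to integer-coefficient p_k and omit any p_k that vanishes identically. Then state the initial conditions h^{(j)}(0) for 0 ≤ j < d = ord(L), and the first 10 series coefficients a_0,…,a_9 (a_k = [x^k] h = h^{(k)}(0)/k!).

L = 2 + (-1 - 8·x - 24·x^2 - 32·x^3)·Dx  (order 1).
h: a_k = -4, -8, 24, -48, 40, 144, -784, 1952, -1944, -6320, …
ICs: h(0) = -4.

f: a_k = -2, -4, 4, -8, 20, -56, 168, -528, 1716, -5720, …
h₀=f(r): pull back L_f along r ⇒ L₀.
h=h₀': d/dx-closure on L₀ ⇒ L.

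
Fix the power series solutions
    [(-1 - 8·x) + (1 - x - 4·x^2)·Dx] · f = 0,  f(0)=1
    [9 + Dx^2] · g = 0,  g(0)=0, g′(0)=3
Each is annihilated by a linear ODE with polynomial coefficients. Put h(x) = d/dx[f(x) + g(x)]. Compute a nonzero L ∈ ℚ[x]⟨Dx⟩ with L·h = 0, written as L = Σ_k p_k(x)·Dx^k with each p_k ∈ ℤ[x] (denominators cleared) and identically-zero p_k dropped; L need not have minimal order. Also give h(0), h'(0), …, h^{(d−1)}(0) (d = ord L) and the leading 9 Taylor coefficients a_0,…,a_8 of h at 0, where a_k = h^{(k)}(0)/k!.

f: a_k = 1, 1, 5, 9, 29, 65, 181, 441, 1165, …
g: a_k = 0, 3, 0, -9/2, 0, 81/40, 0, -243/560, 0, …
h₀=f+g: left-lcm gives L₀, ord ≤ 3.
h=h₀': d/dx-closure on L₀ ⇒ L.
L = (2358 + 13068·x + 57006·x^2 + 38520·x^3 + 83520·x^4 + 31104·x^5 + 41472·x^6) + (-189 - 1413·x + 1251·x^2 + 4203·x^3 + 5580·x^4 + 11952·x^5 + 12096·x^6 + 13824·x^7)·Dx + (262 + 1452·x + 6334·x^2 + 4280·x^3 + 9280·x^4 + 3456·x^5 + 4608·x^6)·Dx^2 + (-21 - 157·x + 139·x^2 + 467·x^3 + 620·x^4 + 1328·x^5 + 1344·x^6 + 1536·x^7)·Dx^3  (order 3).
h: a_k = 4, 10, 27/2, 116, 2681/8, 1086, 246717/80, 9320, 118099467/4480, …
ICs: h(0) = 4, h′(0) = 10, h′′(0) = 27.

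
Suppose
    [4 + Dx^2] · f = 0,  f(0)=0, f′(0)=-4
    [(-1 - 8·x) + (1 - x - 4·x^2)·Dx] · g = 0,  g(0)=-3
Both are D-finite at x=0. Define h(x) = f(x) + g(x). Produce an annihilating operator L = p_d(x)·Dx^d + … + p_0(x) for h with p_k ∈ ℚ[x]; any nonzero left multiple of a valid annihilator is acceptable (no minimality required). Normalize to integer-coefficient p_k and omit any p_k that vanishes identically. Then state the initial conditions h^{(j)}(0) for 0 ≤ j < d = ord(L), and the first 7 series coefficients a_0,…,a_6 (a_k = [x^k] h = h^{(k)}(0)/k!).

L = (-116 - 1008·x - 968·x^2 - 2688·x^3 - 640·x^4 - 1024·x^5) + (28 + 4·x - 8·x^2 - 200·x^3 - 480·x^4 - 384·x^5 - 512·x^6)·Dx + (-29 - 252·x - 242·x^2 - 672·x^3 - 160·x^4 - 256·x^5)·Dx^2 + (7 + x - 2·x^2 - 50·x^3 - 120·x^4 - 96·x^5 - 128·x^6)·Dx^3  (order 3).
h: a_k = -3, -7, -15, -73/3, -87, -2933/15, -543, …
ICs: h(0) = -3, h′(0) = -7, h′′(0) = -30.

f: a_k = 0, -4, 0, 8/3, 0, -8/15, 0, …
g: a_k = -3, -3, -15, -27, -87, -195, -543, …
L₀ := lclm(L_f,L_g); ord L₀ ≤ 2+1.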